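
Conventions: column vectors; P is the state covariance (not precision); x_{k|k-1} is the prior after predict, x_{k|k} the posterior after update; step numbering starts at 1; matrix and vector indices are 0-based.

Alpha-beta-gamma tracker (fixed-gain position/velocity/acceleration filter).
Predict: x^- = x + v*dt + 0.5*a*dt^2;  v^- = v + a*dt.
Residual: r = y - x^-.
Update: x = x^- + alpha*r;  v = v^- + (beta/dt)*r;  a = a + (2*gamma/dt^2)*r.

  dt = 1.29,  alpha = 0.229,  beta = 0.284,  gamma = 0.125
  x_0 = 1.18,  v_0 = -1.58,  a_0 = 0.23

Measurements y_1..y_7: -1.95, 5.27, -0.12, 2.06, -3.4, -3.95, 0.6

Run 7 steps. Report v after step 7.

step 1: x_pred=-0.6668  r=-1.2832  x^+=-0.9607  v^+=-1.5658  a^+=0.0372
step 2: x_pred=-2.9496  r=8.2196  x^+=-1.0673  v^+=0.2918  a^+=1.2721
step 3: x_pred=0.3676  r=-0.4876  x^+=0.2559  v^+=1.8254  a^+=1.1988
step 4: x_pred=3.6082  r=-1.5482  x^+=3.2537  v^+=3.0311  a^+=0.9662
step 5: x_pred=7.9677  r=-11.3677  x^+=5.3645  v^+=1.7749  a^+=-0.7416
step 6: x_pred=7.0370  r=-10.9870  x^+=4.5210  v^+=-1.6006  a^+=-2.3921
step 7: x_pred=0.4658  r=0.1342  x^+=0.4966  v^+=-4.6569  a^+=-2.3720

v_post = -4.6569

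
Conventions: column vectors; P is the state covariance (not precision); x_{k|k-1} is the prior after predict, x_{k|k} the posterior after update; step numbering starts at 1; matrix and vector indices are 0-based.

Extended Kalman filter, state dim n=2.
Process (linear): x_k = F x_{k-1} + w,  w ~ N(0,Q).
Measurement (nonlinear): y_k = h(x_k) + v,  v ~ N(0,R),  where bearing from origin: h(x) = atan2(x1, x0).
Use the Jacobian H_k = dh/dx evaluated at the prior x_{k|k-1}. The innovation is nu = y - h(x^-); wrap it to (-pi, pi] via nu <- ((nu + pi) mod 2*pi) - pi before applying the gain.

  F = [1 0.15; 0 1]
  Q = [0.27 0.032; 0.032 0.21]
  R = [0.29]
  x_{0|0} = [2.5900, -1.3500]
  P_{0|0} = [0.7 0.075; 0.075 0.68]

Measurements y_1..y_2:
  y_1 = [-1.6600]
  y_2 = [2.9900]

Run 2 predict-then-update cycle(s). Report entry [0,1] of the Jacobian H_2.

H_jac[0,1] = 0.2077

step 1: x^-=[2.3875, -1.3500]  P^-=[1.0078 0.2090; 0.2090 0.8900]  H_jac=[0.1795 0.3174]  S=[0.4359]  K=[0.5671; 0.7340]  nu=[-1.1454]  x^+=[1.7380, -2.1907]  P^+=[0.8676 0.0276; 0.0276 0.6551]
step 2: x^-=[1.4094, -2.1907]  P^-=[1.1606 0.1578; 0.1578 0.8651]  H_jac=[0.3228 0.2077]  S=[0.4695]  K=[0.8680; 0.4913]  nu=[-2.2941]  x^+=[-0.5818, -3.3178]  P^+=[0.8069 -0.0424; -0.0424 0.7518]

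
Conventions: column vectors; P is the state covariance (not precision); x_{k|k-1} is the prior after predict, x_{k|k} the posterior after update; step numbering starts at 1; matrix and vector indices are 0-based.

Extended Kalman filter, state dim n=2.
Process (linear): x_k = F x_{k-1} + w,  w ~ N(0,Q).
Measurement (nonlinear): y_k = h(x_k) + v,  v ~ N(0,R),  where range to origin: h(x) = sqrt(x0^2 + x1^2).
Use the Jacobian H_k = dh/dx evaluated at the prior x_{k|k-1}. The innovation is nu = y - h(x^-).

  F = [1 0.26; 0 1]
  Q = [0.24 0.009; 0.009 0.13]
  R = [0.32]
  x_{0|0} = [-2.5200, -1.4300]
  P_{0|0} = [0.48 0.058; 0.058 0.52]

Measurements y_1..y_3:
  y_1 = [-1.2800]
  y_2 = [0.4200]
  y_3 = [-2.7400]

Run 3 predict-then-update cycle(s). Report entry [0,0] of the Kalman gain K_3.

step 1: x^-=[-2.8918, -1.4300]  P^-=[0.7853 0.2022; 0.2022 0.6500]  H_jac=[-0.8964 -0.4433]  S=[1.2394]  K=[-0.6403; -0.3787]  nu=[-4.5061]  x^+=[-0.0066, 0.2765]  P^+=[0.2772 -0.0983; -0.0983 0.4722]
step 2: x^-=[0.0652, 0.2765]  P^-=[0.4980 0.0335; 0.0335 0.6022]  H_jac=[0.2297 0.9733]  S=[0.9317]  K=[0.1577; 0.6374]  nu=[0.1359]  x^+=[0.0867, 0.3631]  P^+=[0.4748 -0.0602; -0.0602 0.2238]
step 3: x^-=[0.1811, 0.3631]  P^-=[0.6986 0.0070; 0.0070 0.3538]  H_jac=[0.4463 0.8949]  S=[0.7480]  K=[0.4252; 0.4274]  nu=[-3.1458]  x^+=[-1.1564, -0.9813]  P^+=[0.5634 -0.1289; -0.1289 0.2171]

K[0,0] = 0.4252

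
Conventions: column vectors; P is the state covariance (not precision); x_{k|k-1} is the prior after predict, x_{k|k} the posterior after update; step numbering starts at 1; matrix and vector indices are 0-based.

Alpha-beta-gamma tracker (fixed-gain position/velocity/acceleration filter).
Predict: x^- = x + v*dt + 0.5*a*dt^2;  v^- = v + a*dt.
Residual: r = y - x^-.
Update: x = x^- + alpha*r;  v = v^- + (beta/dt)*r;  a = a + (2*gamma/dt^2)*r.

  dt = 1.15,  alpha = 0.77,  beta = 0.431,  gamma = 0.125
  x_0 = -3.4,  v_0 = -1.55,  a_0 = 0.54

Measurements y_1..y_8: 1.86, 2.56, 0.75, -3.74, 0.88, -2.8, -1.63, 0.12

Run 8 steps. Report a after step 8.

step 1: x_pred=-4.8254  r=6.6854  x^+=0.3224  v^+=1.5766  a^+=1.8038
step 2: x_pred=3.3282  r=-0.7682  x^+=2.7367  v^+=3.3630  a^+=1.6586
step 3: x_pred=7.7009  r=-6.9509  x^+=2.3487  v^+=2.6653  a^+=0.3446
step 4: x_pred=5.6417  r=-9.3817  x^+=-1.5822  v^+=-0.4545  a^+=-1.4289
step 5: x_pred=-3.0497  r=3.9297  x^+=-0.0238  v^+=-0.6249  a^+=-0.6860
step 6: x_pred=-1.1961  r=-1.6039  x^+=-2.4311  v^+=-2.0149  a^+=-0.9892
step 7: x_pred=-5.4024  r=3.7724  x^+=-2.4977  v^+=-1.7387  a^+=-0.2761
step 8: x_pred=-4.6797  r=4.7997  x^+=-0.9839  v^+=-0.2574  a^+=0.6312

a_post = 0.6312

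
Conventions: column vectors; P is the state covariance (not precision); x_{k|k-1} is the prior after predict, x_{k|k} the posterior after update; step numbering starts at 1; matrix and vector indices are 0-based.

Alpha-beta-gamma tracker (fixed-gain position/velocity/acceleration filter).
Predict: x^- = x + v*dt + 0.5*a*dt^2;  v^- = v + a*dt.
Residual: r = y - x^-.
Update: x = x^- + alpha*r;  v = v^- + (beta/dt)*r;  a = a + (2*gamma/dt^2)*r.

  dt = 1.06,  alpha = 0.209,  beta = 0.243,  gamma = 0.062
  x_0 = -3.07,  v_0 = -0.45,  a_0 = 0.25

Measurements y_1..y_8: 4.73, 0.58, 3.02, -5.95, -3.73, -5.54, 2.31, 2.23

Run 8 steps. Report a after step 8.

a_post = -0.0489

step 1: x_pred=-3.4065  r=8.1365  x^+=-1.7060  v^+=1.6803  a^+=1.1479
step 2: x_pred=0.7200  r=-0.1400  x^+=0.6907  v^+=2.8650  a^+=1.1325
step 3: x_pred=4.3639  r=-1.3439  x^+=4.0830  v^+=3.7574  a^+=0.9842
step 4: x_pred=8.6187  r=-14.5687  x^+=5.5739  v^+=1.4608  a^+=-0.6236
step 5: x_pred=6.7720  r=-10.5020  x^+=4.5771  v^+=-1.6078  a^+=-1.7826
step 6: x_pred=1.8714  r=-7.4114  x^+=0.3224  v^+=-5.1963  a^+=-2.6005
step 7: x_pred=-6.6467  r=8.9567  x^+=-4.7747  v^+=-5.8996  a^+=-1.6121
step 8: x_pred=-11.9340  r=14.1640  x^+=-8.9737  v^+=-4.3614  a^+=-0.0489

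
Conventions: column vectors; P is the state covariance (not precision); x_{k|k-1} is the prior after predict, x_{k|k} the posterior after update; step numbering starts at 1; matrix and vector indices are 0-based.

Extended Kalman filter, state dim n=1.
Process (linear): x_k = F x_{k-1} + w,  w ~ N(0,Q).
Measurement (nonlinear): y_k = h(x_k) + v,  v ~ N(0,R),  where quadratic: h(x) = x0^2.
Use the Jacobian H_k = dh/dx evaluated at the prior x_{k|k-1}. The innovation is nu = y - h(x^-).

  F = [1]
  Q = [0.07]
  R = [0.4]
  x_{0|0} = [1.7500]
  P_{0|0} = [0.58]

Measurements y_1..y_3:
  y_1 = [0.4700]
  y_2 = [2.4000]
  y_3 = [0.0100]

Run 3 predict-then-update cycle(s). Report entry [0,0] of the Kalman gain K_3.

K[0,0] = 0.2513

step 1: x^-=[1.7500]  P^-=[0.6500]  H_jac=[3.5000]  S=[8.3625]  K=[0.2720]  nu=[-2.5925]  x^+=[1.0447]  P^+=[0.0311]
step 2: x^-=[1.0447]  P^-=[0.1011]  H_jac=[2.0894]  S=[0.8413]  K=[0.2511]  nu=[1.3086]  x^+=[1.3732]  P^+=[0.0481]
step 3: x^-=[1.3732]  P^-=[0.1181]  H_jac=[2.7465]  S=[1.2906]  K=[0.2513]  nu=[-1.8758]  x^+=[0.9019]  P^+=[0.0366]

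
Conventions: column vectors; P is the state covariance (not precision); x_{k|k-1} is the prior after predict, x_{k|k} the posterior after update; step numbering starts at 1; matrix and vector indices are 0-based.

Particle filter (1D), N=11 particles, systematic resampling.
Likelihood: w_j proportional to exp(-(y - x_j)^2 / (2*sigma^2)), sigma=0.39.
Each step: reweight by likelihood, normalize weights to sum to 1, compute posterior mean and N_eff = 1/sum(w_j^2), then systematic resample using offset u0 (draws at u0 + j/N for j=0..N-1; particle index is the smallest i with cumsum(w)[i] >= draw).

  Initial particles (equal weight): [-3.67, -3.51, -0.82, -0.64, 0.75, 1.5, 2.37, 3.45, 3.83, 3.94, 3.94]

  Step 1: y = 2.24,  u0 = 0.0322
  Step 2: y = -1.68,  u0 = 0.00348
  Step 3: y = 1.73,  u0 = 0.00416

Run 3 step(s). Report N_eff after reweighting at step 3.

N_eff = 11.0000

step 1: w=[0.0000, 0.0000, 0.0000, 0.0000, 0.0006, 0.1475, 0.8443, 0.0073, 0.0002, 0.0001, 0.0001]  mean=2.2490  Neff=1.3612  idx=[5, 5, 6, 6, 6, 6, 6, 6, 6, 6, 6]
step 2: w=[0.5000, 0.5000, 0.0000, 0.0000, 0.0000, 0.0000, 0.0000, 0.0000, 0.0000, 0.0000, 0.0000]  mean=1.5000  Neff=2.0000  idx=[0, 0, 0, 0, 0, 0, 1, 1, 1, 1, 1]
step 3: w=[0.0909, 0.0909, 0.0909, 0.0909, 0.0909, 0.0909, 0.0909, 0.0909, 0.0909, 0.0909, 0.0909]  mean=1.5000  Neff=11.0000  idx=[0, 1, 2, 3, 4, 5, 6, 7, 8, 9, 10]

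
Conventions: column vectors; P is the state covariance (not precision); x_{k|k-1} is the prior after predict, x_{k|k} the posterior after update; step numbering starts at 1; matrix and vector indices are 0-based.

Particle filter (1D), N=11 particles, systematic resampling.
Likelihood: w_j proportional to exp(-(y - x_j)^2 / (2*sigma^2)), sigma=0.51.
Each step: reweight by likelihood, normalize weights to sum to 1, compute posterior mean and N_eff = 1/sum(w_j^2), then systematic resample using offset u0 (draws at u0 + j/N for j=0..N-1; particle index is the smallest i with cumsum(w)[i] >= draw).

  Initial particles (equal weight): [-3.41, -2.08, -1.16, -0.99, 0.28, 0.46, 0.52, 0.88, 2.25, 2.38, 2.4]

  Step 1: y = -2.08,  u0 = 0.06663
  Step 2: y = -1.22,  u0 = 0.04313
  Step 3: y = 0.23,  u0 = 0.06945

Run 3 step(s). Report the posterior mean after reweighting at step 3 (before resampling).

post_mean = -1.0783

step 1: w=[0.0250, 0.7509, 0.1476, 0.0765, 0.0000, 0.0000, 0.0000, 0.0000, 0.0000, 0.0000, 0.0000]  mean=-1.8941  Neff=1.6890  idx=[1, 1, 1, 1, 1, 1, 1, 1, 2, 2, 3]
step 2: w=[0.0501, 0.0501, 0.0501, 0.0501, 0.0501, 0.0501, 0.0501, 0.0501, 0.2060, 0.2060, 0.1874]  mean=-1.4966  Neff=7.1386  idx=[0, 2, 4, 6, 8, 8, 8, 9, 9, 10, 10]
step 3: w=[0.0001, 0.0001, 0.0001, 0.0001, 0.1031, 0.1031, 0.1031, 0.1031, 0.1031, 0.2419, 0.2419]  mean=-1.0783  Neff=5.8746  idx=[4, 5, 6, 7, 8, 9, 9, 9, 10, 10, 10]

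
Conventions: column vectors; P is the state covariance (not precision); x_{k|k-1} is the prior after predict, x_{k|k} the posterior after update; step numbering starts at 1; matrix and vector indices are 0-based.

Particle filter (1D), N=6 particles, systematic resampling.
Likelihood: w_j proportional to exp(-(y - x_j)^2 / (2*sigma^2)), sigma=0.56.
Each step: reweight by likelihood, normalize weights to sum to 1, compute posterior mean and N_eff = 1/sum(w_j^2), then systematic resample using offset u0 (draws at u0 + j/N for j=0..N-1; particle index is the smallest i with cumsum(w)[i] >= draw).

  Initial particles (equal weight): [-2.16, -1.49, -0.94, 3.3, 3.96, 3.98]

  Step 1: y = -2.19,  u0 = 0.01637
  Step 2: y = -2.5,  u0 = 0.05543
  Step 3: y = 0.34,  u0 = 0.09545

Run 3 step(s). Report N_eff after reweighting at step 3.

step 1: w=[0.6488, 0.2974, 0.0538, 0.0000, 0.0000, 0.0000]  mean=-1.8951  Neff=1.9522  idx=[0, 0, 0, 0, 1, 1]
step 2: w=[0.2236, 0.2236, 0.2236, 0.2236, 0.0529, 0.0529]  mean=-2.0892  Neff=4.8656  idx=[0, 0, 1, 2, 3, 3]
step 3: w=[0.1667, 0.1667, 0.1667, 0.1667, 0.1667, 0.1667]  mean=-2.1600  Neff=6.0000  idx=[0, 1, 2, 3, 4, 5]

N_eff = 6.0000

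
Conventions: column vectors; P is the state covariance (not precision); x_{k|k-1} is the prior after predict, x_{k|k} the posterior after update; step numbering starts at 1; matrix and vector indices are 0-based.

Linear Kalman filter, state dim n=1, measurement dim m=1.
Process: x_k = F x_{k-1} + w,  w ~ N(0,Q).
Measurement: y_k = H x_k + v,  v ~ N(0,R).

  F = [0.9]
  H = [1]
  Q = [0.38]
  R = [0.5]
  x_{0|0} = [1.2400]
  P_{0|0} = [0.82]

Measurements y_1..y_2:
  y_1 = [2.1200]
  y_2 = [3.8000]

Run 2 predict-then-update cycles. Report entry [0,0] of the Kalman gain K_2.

K[0,0] = 0.5667

step 1: x^-=[1.1160]  P^-=[1.0442]  S=[1.5442]  K=[0.6762]  nu=[1.0040]  x^+=[1.7949]  P^+=[0.3381]
step 2: x^-=[1.6154]  P^-=[0.6539]  S=[1.1539]  K=[0.5667]  nu=[2.1846]  x^+=[2.8534]  P^+=[0.2833]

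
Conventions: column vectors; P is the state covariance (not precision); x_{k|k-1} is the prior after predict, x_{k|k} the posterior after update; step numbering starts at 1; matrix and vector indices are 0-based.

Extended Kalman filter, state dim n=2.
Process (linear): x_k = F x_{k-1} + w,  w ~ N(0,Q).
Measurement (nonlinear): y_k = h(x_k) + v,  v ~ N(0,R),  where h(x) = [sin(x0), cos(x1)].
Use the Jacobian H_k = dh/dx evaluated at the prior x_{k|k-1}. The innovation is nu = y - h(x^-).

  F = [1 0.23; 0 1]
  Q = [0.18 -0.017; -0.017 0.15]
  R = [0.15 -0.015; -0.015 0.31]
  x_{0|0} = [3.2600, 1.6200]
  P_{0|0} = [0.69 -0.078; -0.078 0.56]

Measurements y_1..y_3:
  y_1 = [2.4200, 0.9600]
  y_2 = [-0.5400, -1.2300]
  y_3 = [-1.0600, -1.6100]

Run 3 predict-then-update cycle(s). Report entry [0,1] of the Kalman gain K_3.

K[0,1] = -0.0051

step 1: x^-=[3.6326, 1.6200]  P^-=[0.8637 0.0338; 0.0338 0.7100]  H_jac=[-0.8819 0.0000; 0.0000 -0.9988]  S=[0.8217 0.0148; 0.0148 1.0183]  K=[-0.9266 -0.0197; -0.0238 -0.6961]  nu=[2.8915, 1.0092]  x^+=[0.9334, 0.8488]  P^+=[0.1573 -0.0078; -0.0078 0.2157]
step 2: x^-=[1.1286, 0.8488]  P^-=[0.3451 0.0248; 0.0248 0.3657]  H_jac=[0.4279 0.0000; 0.0000 -0.7505]  S=[0.2132 -0.0230; -0.0230 0.5160]  K=[0.6921 -0.0053; -0.0075 -0.5322]  nu=[-1.4438, -1.8909]  x^+=[0.1393, 1.8661]  P^+=[0.2428 0.0160; 0.0160 0.2197]
step 3: x^-=[0.5685, 1.8661]  P^-=[0.4418 0.0495; 0.0495 0.3697]  H_jac=[0.8427 0.0000; 0.0000 -0.9567]  S=[0.4637 -0.0549; -0.0549 0.6484]  K=[0.8022 -0.0051; 0.0257 -0.5433]  nu=[-1.5984, -1.3190]  x^+=[-0.7070, 2.5417]  P^+=[0.1429 0.0142; 0.0142 0.1765]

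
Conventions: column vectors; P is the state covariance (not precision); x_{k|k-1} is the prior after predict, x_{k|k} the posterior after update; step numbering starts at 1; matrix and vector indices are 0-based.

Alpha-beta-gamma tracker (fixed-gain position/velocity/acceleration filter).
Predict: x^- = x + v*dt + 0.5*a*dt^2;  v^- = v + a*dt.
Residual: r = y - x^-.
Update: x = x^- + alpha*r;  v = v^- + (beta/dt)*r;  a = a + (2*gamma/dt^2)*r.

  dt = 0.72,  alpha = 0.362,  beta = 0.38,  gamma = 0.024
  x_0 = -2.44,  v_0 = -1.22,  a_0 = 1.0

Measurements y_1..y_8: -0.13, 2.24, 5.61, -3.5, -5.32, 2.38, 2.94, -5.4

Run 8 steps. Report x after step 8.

x_post = -1.8365

step 1: x_pred=-3.0592  r=2.9292  x^+=-1.9988  v^+=1.0460  a^+=1.2712
step 2: x_pred=-0.9162  r=3.1562  x^+=0.2263  v^+=3.6270  a^+=1.5635
step 3: x_pred=3.2430  r=2.3670  x^+=4.0999  v^+=6.0020  a^+=1.7826
step 4: x_pred=8.8833  r=-12.3833  x^+=4.4006  v^+=0.7498  a^+=0.6360
step 5: x_pred=5.1053  r=-10.4253  x^+=1.3313  v^+=-4.2945  a^+=-0.3293
step 6: x_pred=-1.8461  r=4.2261  x^+=-0.3162  v^+=-2.3012  a^+=0.0620
step 7: x_pred=-1.9570  r=4.8970  x^+=-0.1843  v^+=0.3280  a^+=0.5154
step 8: x_pred=0.1855  r=-5.5855  x^+=-1.8365  v^+=-2.2488  a^+=-0.0017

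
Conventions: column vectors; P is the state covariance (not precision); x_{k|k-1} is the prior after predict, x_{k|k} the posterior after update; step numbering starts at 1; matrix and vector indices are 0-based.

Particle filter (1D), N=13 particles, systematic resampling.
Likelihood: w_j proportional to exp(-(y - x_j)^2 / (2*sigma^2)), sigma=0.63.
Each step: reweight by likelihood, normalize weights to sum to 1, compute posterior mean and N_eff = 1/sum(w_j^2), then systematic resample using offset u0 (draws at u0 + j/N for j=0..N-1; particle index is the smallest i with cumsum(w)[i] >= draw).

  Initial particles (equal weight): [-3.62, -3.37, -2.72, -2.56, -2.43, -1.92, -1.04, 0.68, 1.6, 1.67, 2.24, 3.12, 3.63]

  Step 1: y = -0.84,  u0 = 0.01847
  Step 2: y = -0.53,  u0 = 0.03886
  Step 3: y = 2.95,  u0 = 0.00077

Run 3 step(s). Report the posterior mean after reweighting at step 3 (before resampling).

step 1: w=[0.0000, 0.0002, 0.0089, 0.0183, 0.0315, 0.1751, 0.7238, 0.0414, 0.0004, 0.0003, 0.0000, 0.0000, 0.0000]  mean=-1.2082  Neff=1.7933  idx=[3, 5, 5, 6, 6, 6, 6, 6, 6, 6, 6, 6, 6]
step 2: w=[0.0008, 0.0119, 0.0119, 0.0976, 0.0976, 0.0976, 0.0976, 0.0976, 0.0976, 0.0976, 0.0976, 0.0976, 0.0976]  mean=-1.0620  Neff=10.4774  idx=[3, 3, 4, 5, 6, 7, 7, 8, 9, 10, 11, 11, 12]
step 3: w=[0.0769, 0.0769, 0.0769, 0.0769, 0.0769, 0.0769, 0.0769, 0.0769, 0.0769, 0.0769, 0.0769, 0.0769, 0.0769]  mean=-1.0400  Neff=13.0000  idx=[0, 1, 2, 3, 4, 5, 6, 7, 8, 9, 10, 11, 12]

post_mean = -1.0400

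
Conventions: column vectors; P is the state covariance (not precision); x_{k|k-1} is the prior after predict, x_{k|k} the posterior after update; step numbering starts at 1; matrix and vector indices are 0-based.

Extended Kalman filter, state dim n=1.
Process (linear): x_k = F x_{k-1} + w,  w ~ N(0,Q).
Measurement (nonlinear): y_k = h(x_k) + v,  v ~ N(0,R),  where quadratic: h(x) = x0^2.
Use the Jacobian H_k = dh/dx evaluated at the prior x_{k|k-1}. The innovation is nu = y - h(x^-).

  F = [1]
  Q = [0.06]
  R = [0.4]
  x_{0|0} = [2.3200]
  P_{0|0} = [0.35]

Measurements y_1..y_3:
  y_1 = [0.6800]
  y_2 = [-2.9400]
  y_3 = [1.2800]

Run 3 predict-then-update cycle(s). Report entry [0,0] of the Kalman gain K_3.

K[0,0] = 0.1334

step 1: x^-=[2.3200]  P^-=[0.4100]  H_jac=[4.6400]  S=[9.2271]  K=[0.2062]  nu=[-4.7024]  x^+=[1.3505]  P^+=[0.0178]
step 2: x^-=[1.3505]  P^-=[0.0778]  H_jac=[2.7010]  S=[0.9674]  K=[0.2171]  nu=[-4.7638]  x^+=[0.3160]  P^+=[0.0322]
step 3: x^-=[0.3160]  P^-=[0.0922]  H_jac=[0.6321]  S=[0.4368]  K=[0.1334]  nu=[1.1801]  x^+=[0.4734]  P^+=[0.0844]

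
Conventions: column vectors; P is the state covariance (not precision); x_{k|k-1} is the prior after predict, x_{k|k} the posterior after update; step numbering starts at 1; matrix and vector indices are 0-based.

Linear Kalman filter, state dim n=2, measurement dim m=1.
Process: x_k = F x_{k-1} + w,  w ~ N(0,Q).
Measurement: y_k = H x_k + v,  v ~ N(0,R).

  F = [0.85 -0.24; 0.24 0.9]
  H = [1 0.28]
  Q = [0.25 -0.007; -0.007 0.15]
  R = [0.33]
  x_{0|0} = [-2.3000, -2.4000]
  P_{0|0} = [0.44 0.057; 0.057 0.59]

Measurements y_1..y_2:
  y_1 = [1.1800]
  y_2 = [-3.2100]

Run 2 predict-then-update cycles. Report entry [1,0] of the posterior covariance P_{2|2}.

P_post[1,0] = -0.1787

step 1: x^-=[-1.3790, -2.7120]  P^-=[0.5786 -0.0044; -0.0044 0.6779]  S=[0.9593]  K=[0.6019; 0.1933]  nu=[3.3184]  x^+=[0.6183, -2.0705]  P^+=[0.2311 -0.1160; -0.1160 0.6420]
step 2: x^-=[1.0225, -1.7151]  P^-=[0.5013 -0.1806; -0.1806 0.6332]  S=[0.7798]  K=[0.5780; -0.0042]  nu=[-3.7522]  x^+=[-1.1463, -1.6994]  P^+=[0.2408 -0.1787; -0.1787 0.6332]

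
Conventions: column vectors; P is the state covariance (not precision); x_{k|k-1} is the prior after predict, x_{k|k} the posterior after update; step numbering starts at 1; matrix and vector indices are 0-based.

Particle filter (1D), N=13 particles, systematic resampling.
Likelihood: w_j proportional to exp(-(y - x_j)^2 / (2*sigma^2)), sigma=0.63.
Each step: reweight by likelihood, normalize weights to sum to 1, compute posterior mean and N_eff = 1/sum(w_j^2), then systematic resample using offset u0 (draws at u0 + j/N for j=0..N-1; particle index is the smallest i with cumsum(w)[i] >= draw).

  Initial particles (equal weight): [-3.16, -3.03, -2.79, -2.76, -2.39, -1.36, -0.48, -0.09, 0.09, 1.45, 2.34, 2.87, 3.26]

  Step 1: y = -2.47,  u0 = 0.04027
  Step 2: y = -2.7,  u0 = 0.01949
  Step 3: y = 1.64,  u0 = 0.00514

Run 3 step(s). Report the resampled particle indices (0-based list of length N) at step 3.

resampled_idx = [4, 10, 10, 10, 10, 11, 11, 11, 11, 12, 12, 12, 12]

step 1: w=[0.1303, 0.1599, 0.2087, 0.2135, 0.2355, 0.0503, 0.0016, 0.0002, 0.0001, 0.0000, 0.0000, 0.0000, 0.0000]  mean=-2.6997  Neff=5.2728  idx=[0, 0, 1, 1, 2, 2, 3, 3, 3, 4, 4, 4, 5]
step 2: w=[0.0696, 0.0696, 0.0792, 0.0792, 0.0900, 0.0900, 0.0905, 0.0905, 0.0905, 0.0805, 0.0805, 0.0805, 0.0095]  mean=-2.7612  Neff=12.1183  idx=[0, 1, 2, 3, 4, 5, 6, 6, 7, 8, 9, 10, 11]
step 3: w=[0.0001, 0.0001, 0.0003, 0.0003, 0.0045, 0.0045, 0.0063, 0.0063, 0.0063, 0.0063, 0.3217, 0.3217, 0.3217]  mean=-2.4034  Neff=3.2198  idx=[4, 10, 10, 10, 10, 11, 11, 11, 11, 12, 12, 12, 12]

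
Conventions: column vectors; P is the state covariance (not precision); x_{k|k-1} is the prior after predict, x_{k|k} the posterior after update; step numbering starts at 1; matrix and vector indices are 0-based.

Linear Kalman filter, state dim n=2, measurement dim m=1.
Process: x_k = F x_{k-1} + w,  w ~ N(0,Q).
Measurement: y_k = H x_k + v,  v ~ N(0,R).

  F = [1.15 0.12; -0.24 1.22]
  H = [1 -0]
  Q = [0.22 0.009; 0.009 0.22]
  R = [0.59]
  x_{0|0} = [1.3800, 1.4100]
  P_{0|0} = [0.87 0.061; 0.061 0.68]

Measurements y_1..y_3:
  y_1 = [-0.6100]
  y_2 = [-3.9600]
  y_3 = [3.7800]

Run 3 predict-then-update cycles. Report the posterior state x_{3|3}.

x_post = [1.0170, 3.6299]

step 1: x^-=[1.7562, 1.3890]  P^-=[1.3972 -0.0477; -0.0477 1.2465]  S=[1.9872]  K=[0.7031; -0.0240]  nu=[-2.3662]  x^+=[0.0925, 1.4458]  P^+=[0.4148 -0.0142; -0.0142 1.2454]
step 2: x^-=[0.2799, 1.7417]  P^-=[0.7826 0.0573; 0.0573 2.1058]  S=[1.3726]  K=[0.5702; 0.0418]  nu=[-4.2399]  x^+=[-2.1376, 1.5646]  P^+=[0.3364 0.0247; 0.0247 2.1034]
step 3: x^-=[-2.2704, 2.4218]  P^-=[0.7020 0.2580; 0.2580 3.3556]  S=[1.2920]  K=[0.5433; 0.1997]  nu=[6.0504]  x^+=[1.0170, 3.6299]  P^+=[0.3206 0.1178; 0.1178 3.3041]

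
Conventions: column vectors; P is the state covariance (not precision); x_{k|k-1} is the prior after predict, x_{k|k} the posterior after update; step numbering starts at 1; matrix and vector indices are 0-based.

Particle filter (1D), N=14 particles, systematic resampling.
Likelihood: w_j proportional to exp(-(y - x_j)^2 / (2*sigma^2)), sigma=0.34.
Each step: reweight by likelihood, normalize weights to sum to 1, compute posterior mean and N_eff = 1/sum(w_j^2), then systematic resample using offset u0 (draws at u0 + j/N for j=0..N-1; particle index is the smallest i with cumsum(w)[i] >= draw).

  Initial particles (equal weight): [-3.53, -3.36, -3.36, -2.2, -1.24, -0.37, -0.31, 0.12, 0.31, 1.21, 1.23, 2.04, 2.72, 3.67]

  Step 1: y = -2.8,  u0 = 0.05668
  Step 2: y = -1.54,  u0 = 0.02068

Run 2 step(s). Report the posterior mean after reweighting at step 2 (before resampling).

step 1: w=[0.1208, 0.3120, 0.3120, 0.2552, 0.0000, 0.0000, 0.0000, 0.0000, 0.0000, 0.0000, 0.0000, 0.0000, 0.0000, 0.0000]  mean=-3.0844  Neff=3.6447  idx=[0, 1, 1, 1, 1, 1, 2, 2, 2, 2, 3, 3, 3, 3]
step 2: w=[0.0000, 0.0000, 0.0000, 0.0000, 0.0000, 0.0000, 0.0000, 0.0000, 0.0000, 0.0000, 0.2500, 0.2500, 0.2500, 0.2500]  mean=-2.2000  Neff=4.0001  idx=[10, 10, 10, 10, 11, 11, 11, 12, 12, 12, 12, 13, 13, 13]

post_mean = -2.2000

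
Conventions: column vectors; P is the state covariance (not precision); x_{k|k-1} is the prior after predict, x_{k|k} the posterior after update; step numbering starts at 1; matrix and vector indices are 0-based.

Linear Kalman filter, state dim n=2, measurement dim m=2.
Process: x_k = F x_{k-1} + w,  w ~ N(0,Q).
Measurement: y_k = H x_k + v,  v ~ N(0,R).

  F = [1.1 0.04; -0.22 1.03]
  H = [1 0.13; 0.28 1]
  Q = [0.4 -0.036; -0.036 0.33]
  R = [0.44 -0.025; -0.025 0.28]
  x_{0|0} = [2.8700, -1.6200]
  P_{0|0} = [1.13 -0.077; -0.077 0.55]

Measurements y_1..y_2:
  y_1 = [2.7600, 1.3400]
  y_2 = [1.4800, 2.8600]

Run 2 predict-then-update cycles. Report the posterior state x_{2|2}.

step 1: x^-=[3.0922, -2.3000]  P^-=[1.7614 -0.3734; -0.3734 1.0031]  S=[2.1213 0.2116; 0.2116 1.2121]  K=[0.8117 -0.0429; -0.1918 0.7748]  nu=[-0.0332, 2.7742]  x^+=[2.9463, -0.1442]  P^+=[0.3761 -0.1376; -0.1376 0.2603]
step 2: x^-=[3.2352, -0.7967]  P^-=[0.8434 -0.2710; -0.2710 0.6867]  S=[1.2246 0.0196; 0.0196 0.8811]  K=[0.6608 -0.0542; -0.1595 0.6968]  nu=[-1.6516, 2.7508]  x^+=[1.9946, 1.3836]  P^+=[0.3074 -0.1178; -0.1178 0.2321]

x_post = [1.9946, 1.3836]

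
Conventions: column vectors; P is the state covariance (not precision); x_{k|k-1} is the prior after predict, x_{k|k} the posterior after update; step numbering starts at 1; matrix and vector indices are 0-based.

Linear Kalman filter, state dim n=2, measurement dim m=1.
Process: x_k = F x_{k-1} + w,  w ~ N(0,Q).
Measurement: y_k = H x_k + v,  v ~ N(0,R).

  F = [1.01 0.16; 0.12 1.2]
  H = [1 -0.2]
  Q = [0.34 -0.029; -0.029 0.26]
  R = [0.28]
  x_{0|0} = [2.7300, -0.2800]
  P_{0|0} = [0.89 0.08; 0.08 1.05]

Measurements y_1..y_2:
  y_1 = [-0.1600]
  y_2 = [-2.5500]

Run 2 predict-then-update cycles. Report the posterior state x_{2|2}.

x_post = [-1.7701, -0.6921]

step 1: x^-=[2.7125, -0.0084]  P^-=[1.3006 0.3790; 0.3790 1.8079]  S=[1.5014]  K=[0.8158; 0.0116]  nu=[-2.8742]  x^+=[0.3677, -0.0417]  P^+=[0.3014 0.3648; 0.3648 1.8077]
step 2: x^-=[0.3647, -0.0059]  P^-=[0.8116 0.8037; 0.8037 2.9724]  S=[0.8890]  K=[0.7321; 0.2353]  nu=[-2.9159]  x^+=[-1.7701, -0.6921]  P^+=[0.3351 0.6505; 0.6505 2.9232]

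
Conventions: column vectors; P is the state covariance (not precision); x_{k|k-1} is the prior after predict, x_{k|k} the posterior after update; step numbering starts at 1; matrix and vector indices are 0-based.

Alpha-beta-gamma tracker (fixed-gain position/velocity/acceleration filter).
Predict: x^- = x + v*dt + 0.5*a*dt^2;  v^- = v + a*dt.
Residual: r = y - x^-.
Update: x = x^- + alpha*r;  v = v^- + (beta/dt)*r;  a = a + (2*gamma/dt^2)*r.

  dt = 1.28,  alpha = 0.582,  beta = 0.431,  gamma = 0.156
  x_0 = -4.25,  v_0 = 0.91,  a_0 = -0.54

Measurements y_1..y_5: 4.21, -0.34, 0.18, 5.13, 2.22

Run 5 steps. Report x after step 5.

step 1: x_pred=-3.5276  r=7.7376  x^+=0.9757  v^+=2.8242  a^+=0.9335
step 2: x_pred=5.3553  r=-5.6953  x^+=2.0407  v^+=2.1013  a^+=-0.1511
step 3: x_pred=4.6065  r=-4.4265  x^+=2.0303  v^+=0.4174  a^+=-0.9940
step 4: x_pred=1.7502  r=3.3798  x^+=3.7173  v^+=0.2830  a^+=-0.3504
step 5: x_pred=3.7925  r=-1.5725  x^+=2.8773  v^+=-0.6950  a^+=-0.6499

x_post = 2.8773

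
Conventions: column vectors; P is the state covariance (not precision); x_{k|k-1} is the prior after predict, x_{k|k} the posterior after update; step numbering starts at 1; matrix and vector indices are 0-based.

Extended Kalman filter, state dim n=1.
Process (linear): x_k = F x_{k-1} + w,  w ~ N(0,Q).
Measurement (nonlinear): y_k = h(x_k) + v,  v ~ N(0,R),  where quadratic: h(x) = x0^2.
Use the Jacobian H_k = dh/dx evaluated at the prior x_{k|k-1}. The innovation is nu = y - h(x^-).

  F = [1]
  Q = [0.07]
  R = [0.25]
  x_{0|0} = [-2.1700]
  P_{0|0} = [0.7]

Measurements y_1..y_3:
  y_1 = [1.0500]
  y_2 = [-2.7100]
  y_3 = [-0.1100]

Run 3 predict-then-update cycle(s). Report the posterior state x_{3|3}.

x_post = [-0.1408]

step 1: x^-=[-2.1700]  P^-=[0.7700]  H_jac=[-4.3400]  S=[14.7534]  K=[-0.2265]  nu=[-3.6589]  x^+=[-1.3412]  P^+=[0.0130]
step 2: x^-=[-1.3412]  P^-=[0.0830]  H_jac=[-2.6824]  S=[0.8476]  K=[-0.2628]  nu=[-4.5089]  x^+=[-0.1561]  P^+=[0.0245]
step 3: x^-=[-0.1561]  P^-=[0.0945]  H_jac=[-0.3123]  S=[0.2592]  K=[-0.1138]  nu=[-0.1344]  x^+=[-0.1408]  P^+=[0.0911]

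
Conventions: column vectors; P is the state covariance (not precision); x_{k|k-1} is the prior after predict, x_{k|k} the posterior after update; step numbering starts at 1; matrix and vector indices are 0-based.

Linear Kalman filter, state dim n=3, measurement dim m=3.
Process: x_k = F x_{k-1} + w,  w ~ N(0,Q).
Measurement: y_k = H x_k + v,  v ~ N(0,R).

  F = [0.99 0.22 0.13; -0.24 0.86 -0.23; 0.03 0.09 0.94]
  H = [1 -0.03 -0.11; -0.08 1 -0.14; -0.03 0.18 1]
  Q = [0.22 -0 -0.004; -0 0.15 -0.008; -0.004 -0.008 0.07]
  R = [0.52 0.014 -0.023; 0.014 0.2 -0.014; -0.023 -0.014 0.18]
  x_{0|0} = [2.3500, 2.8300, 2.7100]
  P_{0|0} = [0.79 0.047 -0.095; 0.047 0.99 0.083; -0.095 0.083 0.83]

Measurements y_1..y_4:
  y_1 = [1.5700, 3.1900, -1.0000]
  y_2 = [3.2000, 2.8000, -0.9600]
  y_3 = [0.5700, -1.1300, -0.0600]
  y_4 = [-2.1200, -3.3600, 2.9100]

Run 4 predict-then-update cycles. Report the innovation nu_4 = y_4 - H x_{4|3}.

step 1: x^-=[3.3014, 1.2465, 2.8726]  P^-=[1.0570 0.0420 0.0743; 0.0420 0.9089 -0.0288; 0.0743 -0.0288 0.8211]  S=[1.5687 -0.0498 -0.0663; -0.0498 1.1348 0.0016; -0.0663 0.0016 1.0162]  K=[0.6712 -0.0174 0.0932; 0.0425 0.8032 0.1329; 0.0201 -0.1322 0.8022]  nu=[-1.3780, 2.6098, -3.9979]  x^+=[1.9585, 2.7528, -0.7072]  P^+=[0.3483 0.0333 0.0060; 0.0333 0.1598 -0.0161; 0.0060 -0.0161 0.1489]
step 2: x^-=[2.4526, 2.0600, -0.3583]  P^-=[0.5868 -0.0329 0.0330; -0.0329 0.2894 -0.0442; 0.0330 -0.0442 0.2009]  S=[1.1039 -0.0712 -0.0349; -0.0712 0.5155 -0.0328; -0.0349 -0.0328 0.3733]  K=[0.5257 -0.0870 0.0669; 0.0068 0.5843 0.0756; 0.0200 -0.1105 0.5065]  nu=[0.7698, 0.8860, -0.8989]  x^+=[2.7200, 2.5149, -0.8961]  P^+=[0.2717 0.0118 0.0072; 0.0118 0.1147 -0.0150; 0.0072 -0.0150 0.0952]
step 3: x^-=[3.1296, 1.7162, -0.5344]  P^-=[0.4996 -0.0391 0.0226; -0.0391 0.2574 -0.0351; 0.0226 -0.0351 0.1532]  S=[1.0188 -0.0698 -0.0389; -0.0698 0.4802 -0.0221; -0.0389 -0.0221 0.3284]  K=[0.4843 -0.0984 0.0524; -0.0012 0.5561 0.0751; 0.0167 -0.0988 0.4405]  nu=[-2.5669, -2.6706, 0.2594]  x^+=[2.1628, 0.2537, -0.1991]  P^+=[0.2501 0.0072 0.0059; 0.0072 0.1088 -0.0136; 0.0059 -0.0136 0.0829]
step 4: x^-=[2.1711, -0.2551, -0.0994]  P^-=[0.4757 -0.0379 0.0189; -0.0379 0.2523 -0.0314; 0.0189 -0.0314 0.1424]  S=[0.9956 -0.0666 -0.0406; -0.0666 0.4735 -0.0177; -0.0406 -0.0177 0.3190]  K=[0.4723 -0.0978 0.0479; -0.0022 0.5513 0.0779; 0.0152 -0.0936 0.4237]  nu=[-4.3097, -2.9451, 3.1205]  x^+=[0.5733, -1.6261, 1.4328]  P^+=[0.2439 0.0066 0.0052; 0.0066 0.1079 -0.0129; 0.0052 -0.0129 0.0797]

innov = [-4.3097, -2.9451, 3.1205]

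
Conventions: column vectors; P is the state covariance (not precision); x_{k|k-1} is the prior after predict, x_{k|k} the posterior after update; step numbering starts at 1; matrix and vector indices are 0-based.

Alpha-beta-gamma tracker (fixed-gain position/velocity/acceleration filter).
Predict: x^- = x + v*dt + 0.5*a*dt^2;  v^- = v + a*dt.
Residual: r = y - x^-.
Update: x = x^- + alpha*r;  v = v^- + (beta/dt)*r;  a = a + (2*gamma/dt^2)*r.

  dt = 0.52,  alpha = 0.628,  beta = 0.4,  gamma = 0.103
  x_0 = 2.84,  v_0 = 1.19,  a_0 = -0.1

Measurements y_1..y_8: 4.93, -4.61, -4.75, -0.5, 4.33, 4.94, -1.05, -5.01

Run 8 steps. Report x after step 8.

x_post = -0.7649

step 1: x_pred=3.4453  r=1.4847  x^+=4.3777  v^+=2.2801  a^+=1.0311
step 2: x_pred=5.7027  r=-10.3127  x^+=-0.7737  v^+=-5.1166  a^+=-6.8255
step 3: x_pred=-4.3571  r=-0.3929  x^+=-4.6038  v^+=-8.9681  a^+=-7.1248
step 4: x_pred=-10.2305  r=9.7305  x^+=-4.1198  v^+=-5.1880  a^+=0.2882
step 5: x_pred=-6.7785  r=11.1085  x^+=0.1976  v^+=3.5069  a^+=8.7511
step 6: x_pred=3.2044  r=1.7356  x^+=4.2943  v^+=9.3926  a^+=10.0734
step 7: x_pred=10.5404  r=-11.5904  x^+=3.2616  v^+=5.7150  a^+=1.2434
step 8: x_pred=6.4016  r=-11.4116  x^+=-0.7649  v^+=-2.4165  a^+=-7.4503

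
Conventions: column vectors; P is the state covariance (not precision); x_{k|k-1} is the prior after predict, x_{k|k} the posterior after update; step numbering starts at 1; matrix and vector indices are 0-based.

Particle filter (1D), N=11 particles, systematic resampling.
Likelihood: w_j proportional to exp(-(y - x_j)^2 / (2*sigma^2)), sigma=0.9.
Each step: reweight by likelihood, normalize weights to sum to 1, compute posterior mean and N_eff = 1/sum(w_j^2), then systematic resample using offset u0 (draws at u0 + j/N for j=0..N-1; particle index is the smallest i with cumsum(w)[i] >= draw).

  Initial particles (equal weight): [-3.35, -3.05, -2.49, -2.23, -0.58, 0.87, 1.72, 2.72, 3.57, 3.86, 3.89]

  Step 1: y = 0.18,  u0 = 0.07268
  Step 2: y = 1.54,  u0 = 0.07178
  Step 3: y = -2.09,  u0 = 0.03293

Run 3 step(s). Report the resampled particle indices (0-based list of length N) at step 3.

step 1: w=[0.0003, 0.0009, 0.0071, 0.0159, 0.4026, 0.4287, 0.1330, 0.0107, 0.0005, 0.0001, 0.0001]  mean=0.3433  Neff=2.7472  idx=[4, 4, 4, 4, 5, 5, 5, 5, 5, 6, 6]
step 2: w=[0.0104, 0.0104, 0.0104, 0.0104, 0.1263, 0.1263, 0.1263, 0.1263, 0.1263, 0.1634, 0.1634]  mean=1.0874  Neff=7.4844  idx=[4, 4, 5, 6, 7, 7, 8, 9, 9, 10, 10]
step 3: w=[0.1406, 0.1406, 0.1406, 0.1406, 0.1406, 0.1406, 0.1406, 0.0040, 0.0040, 0.0040, 0.0040]  mean=0.8837  Neff=7.2278  idx=[0, 0, 1, 2, 2, 3, 4, 4, 5, 6, 6]

resampled_idx = [0, 0, 1, 2, 2, 3, 4, 4, 5, 6, 6]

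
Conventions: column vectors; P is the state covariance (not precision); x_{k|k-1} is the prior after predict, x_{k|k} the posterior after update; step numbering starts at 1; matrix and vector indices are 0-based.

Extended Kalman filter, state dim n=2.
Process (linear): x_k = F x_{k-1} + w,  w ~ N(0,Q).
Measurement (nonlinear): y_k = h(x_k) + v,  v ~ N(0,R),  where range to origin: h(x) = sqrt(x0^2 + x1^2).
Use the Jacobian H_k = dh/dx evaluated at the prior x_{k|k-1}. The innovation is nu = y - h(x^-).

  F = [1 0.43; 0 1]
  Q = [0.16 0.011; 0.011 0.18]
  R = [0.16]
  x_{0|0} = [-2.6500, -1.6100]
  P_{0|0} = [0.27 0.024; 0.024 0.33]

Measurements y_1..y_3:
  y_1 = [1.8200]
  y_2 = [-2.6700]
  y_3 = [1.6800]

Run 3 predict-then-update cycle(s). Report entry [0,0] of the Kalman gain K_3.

K[0,0] = 0.4064

step 1: x^-=[-3.3423, -1.6100]  P^-=[0.5117 0.1769; 0.1769 0.5100]  H_jac=[-0.9009 -0.4340]  S=[0.8097]  K=[-0.6641; -0.4702]  nu=[-1.8899]  x^+=[-2.0872, -0.7214]  P^+=[0.1545 -0.0759; -0.0759 0.3310]
step 2: x^-=[-2.3974, -0.7214]  P^-=[0.3104 0.0774; 0.0774 0.5110]  H_jac=[-0.9576 -0.2882]  S=[0.5298]  K=[-0.6032; -0.4178]  nu=[-5.1736]  x^+=[0.7232, 1.4402]  P^+=[0.1177 -0.0561; -0.0561 0.4185]
step 3: x^-=[1.3425, 1.4402]  P^-=[0.3068 0.1348; 0.1348 0.5985]  H_jac=[0.6819 0.7315]  S=[0.7574]  K=[0.4064; 0.6994]  nu=[-0.2889]  x^+=[1.2251, 1.2381]  P^+=[0.1817 -0.0805; -0.0805 0.2280]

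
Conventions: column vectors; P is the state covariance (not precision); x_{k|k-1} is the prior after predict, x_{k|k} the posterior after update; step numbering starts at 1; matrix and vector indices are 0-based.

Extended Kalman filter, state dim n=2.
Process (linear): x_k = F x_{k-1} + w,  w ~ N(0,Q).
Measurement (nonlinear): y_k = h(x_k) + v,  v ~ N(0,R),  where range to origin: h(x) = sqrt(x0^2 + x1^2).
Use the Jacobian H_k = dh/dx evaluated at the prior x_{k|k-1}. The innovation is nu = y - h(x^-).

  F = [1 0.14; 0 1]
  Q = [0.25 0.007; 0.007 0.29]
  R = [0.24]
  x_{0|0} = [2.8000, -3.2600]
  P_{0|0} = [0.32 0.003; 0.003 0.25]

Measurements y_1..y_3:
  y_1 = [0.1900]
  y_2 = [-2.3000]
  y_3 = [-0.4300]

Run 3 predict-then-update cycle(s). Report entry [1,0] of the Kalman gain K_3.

K[1,0] = 0.7390

step 1: x^-=[2.3436, -3.2600]  P^-=[0.5757 0.0450; 0.0450 0.5400]  H_jac=[0.5837 -0.8120]  S=[0.7495]  K=[0.3996; -0.5499]  nu=[-3.8250]  x^+=[0.8150, -1.1565]  P^+=[0.4560 0.2097; 0.2097 0.3133]
step 2: x^-=[0.6531, -1.1565]  P^-=[0.7709 0.2606; 0.2606 0.6033]  H_jac=[0.4917 -0.8707]  S=[0.6607]  K=[0.2303; -0.6012]  nu=[-3.6282]  x^+=[-0.1826, 1.0247]  P^+=[0.7358 0.3521; 0.3521 0.3645]
step 3: x^-=[-0.0391, 1.0247]  P^-=[1.0916 0.4101; 0.4101 0.6545]  H_jac=[-0.0382 0.9993]  S=[0.8639]  K=[0.4262; 0.7390]  nu=[-1.4554]  x^+=[-0.6594, -0.0509]  P^+=[0.9347 0.1381; 0.1381 0.1828]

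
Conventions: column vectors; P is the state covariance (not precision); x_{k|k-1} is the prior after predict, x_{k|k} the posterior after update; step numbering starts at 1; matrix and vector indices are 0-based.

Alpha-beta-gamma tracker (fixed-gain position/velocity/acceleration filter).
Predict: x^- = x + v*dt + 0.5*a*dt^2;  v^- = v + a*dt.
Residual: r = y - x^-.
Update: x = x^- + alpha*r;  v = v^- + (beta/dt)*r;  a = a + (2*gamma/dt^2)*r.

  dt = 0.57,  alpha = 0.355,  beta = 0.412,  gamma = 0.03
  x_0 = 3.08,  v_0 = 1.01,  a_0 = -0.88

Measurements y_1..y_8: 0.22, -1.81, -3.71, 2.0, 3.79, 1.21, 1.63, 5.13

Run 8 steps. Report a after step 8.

a_post = 0.4206

step 1: x_pred=3.5127  r=-3.2927  x^+=2.3438  v^+=-1.8716  a^+=-1.4881
step 2: x_pred=1.0353  r=-2.8453  x^+=0.0252  v^+=-4.7764  a^+=-2.0135
step 3: x_pred=-3.0244  r=-0.6856  x^+=-3.2678  v^+=-6.4196  a^+=-2.1401
step 4: x_pred=-7.2747  r=9.2747  x^+=-3.9822  v^+=-0.9357  a^+=-0.4273
step 5: x_pred=-4.5849  r=8.3749  x^+=-1.6118  v^+=4.8742  a^+=1.1193
step 6: x_pred=1.3483  r=-0.1383  x^+=1.2992  v^+=5.4122  a^+=1.0937
step 7: x_pred=4.5618  r=-2.9318  x^+=3.5210  v^+=3.9165  a^+=0.5523
step 8: x_pred=5.8432  r=-0.7132  x^+=5.5900  v^+=3.7158  a^+=0.4206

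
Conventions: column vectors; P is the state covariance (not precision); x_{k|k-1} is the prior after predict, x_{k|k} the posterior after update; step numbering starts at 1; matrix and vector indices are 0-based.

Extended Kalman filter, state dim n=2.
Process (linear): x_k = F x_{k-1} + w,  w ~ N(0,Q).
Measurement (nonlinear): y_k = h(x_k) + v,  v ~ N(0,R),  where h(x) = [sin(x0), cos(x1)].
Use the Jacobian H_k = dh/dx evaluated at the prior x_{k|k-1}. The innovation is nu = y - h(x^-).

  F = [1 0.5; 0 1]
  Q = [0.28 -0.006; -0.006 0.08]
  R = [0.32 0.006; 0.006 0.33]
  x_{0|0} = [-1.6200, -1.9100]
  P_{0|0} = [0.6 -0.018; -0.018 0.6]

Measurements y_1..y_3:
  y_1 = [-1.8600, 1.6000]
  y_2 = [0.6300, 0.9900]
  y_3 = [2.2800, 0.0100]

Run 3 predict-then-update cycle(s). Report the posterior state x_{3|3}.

step 1: x^-=[-2.5750, -1.9100]  P^-=[1.0120 0.2760; 0.2760 0.6800]  H_jac=[-0.8437 0.0000; 0.0000 0.9430]  S=[1.0404 -0.2136; -0.2136 0.9347]  K=[-0.8011 0.0954; -0.0871 0.6661]  nu=[-1.3232, 1.9327]  x^+=[-1.3306, -0.5073]  P^+=[0.3032 0.0283; 0.0283 0.2326]
step 2: x^-=[-1.5843, -0.5073]  P^-=[0.6696 0.1386; 0.1386 0.3126]  H_jac=[-0.0135 0.0000; 0.0000 0.4858]  S=[0.3201 0.0051; 0.0051 0.4038]  K=[-0.0308 0.1671; -0.0118 0.3762]  nu=[1.6299, 0.1159]  x^+=[-1.6151, -0.4829]  P^+=[0.6580 0.1131; 0.1131 0.2554]
step 3: x^-=[-1.8566, -0.4829]  P^-=[1.1150 0.2348; 0.2348 0.3354]  H_jac=[-0.2819 0.0000; 0.0000 0.4644]  S=[0.4086 -0.0247; -0.0247 0.4023]  K=[-0.7557 0.2246; -0.1391 0.3786]  nu=[3.2394, -0.8756]  x^+=[-4.5012, -1.2650]  P^+=[0.8530 0.1498; 0.1498 0.2672]

x_post = [-4.5012, -1.2650]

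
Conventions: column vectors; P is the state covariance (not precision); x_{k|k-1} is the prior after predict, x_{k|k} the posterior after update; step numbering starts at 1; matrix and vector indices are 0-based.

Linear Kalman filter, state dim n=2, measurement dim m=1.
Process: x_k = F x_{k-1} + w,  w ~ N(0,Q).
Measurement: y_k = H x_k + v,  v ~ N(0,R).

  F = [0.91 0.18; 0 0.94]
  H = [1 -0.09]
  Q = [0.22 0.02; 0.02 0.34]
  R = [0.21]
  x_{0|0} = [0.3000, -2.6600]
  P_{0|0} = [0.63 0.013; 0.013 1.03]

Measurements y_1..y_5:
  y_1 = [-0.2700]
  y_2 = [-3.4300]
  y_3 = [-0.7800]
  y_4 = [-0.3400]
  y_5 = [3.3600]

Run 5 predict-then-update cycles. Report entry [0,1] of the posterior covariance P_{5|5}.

P_post[0,1] = 0.2376

step 1: x^-=[-0.2058, -2.5004]  P^-=[0.7793 0.2054; 0.2054 1.2501]  S=[0.9625]  K=[0.7905; 0.0965]  nu=[-0.2892]  x^+=[-0.4344, -2.5283]  P^+=[0.1779 0.1320; 0.1320 1.2411]
step 2: x^-=[-0.8504, -2.3766]  P^-=[0.4508 0.3429; 0.3429 1.4367]  S=[0.6107]  K=[0.6876; 0.3498]  nu=[-2.7935]  x^+=[-2.7712, -3.3537]  P^+=[0.1620 0.1960; 0.1960 1.3620]
step 3: x^-=[-3.1254, -3.1524]  P^-=[0.4625 0.4181; 0.4181 1.5434]  S=[0.6098]  K=[0.6968; 0.4579]  nu=[2.0617]  x^+=[-1.6888, -2.2084]  P^+=[0.1665 0.2236; 0.2236 1.4156]
step 4: x^-=[-1.9343, -2.0759]  P^-=[0.4769 0.4508; 0.4508 1.5908]  S=[0.6187]  K=[0.7053; 0.4971]  nu=[1.4075]  x^+=[-0.9416, -1.3761]  P^+=[0.1692 0.2338; 0.2338 1.4379]
step 5: x^-=[-1.1045, -1.2936]  P^-=[0.4833 0.4633; 0.4633 1.6105]  S=[0.6229]  K=[0.7089; 0.5111]  nu=[4.3481]  x^+=[1.9777, 0.9286]  P^+=[0.1702 0.2376; 0.2376 1.4478]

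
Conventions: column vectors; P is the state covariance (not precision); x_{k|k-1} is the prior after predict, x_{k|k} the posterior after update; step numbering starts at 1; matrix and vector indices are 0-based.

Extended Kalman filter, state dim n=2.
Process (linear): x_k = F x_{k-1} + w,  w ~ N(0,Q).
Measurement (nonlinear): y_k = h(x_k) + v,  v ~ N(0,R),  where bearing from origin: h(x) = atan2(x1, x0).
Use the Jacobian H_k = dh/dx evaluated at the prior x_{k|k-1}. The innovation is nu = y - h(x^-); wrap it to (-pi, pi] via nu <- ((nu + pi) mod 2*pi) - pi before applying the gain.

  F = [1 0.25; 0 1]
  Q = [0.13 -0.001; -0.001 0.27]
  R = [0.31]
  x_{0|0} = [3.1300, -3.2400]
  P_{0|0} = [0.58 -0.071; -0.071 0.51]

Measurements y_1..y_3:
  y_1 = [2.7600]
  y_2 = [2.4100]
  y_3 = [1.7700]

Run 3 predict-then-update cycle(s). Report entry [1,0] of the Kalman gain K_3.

step 1: x^-=[2.3200, -3.2400]  P^-=[0.7064 0.0555; 0.0555 0.7800]  H_jac=[0.2040 0.1461]  S=[0.3594]  K=[0.4236; 0.3486]  nu=[-2.5738]  x^+=[1.2297, -4.1373]  P^+=[0.6419 0.0024; 0.0024 0.7363]
step 2: x^-=[0.1954, -4.1373]  P^-=[0.8191 0.1855; 0.1855 1.0063]  H_jac=[0.2412 0.0114]  S=[0.3588]  K=[0.5565; 0.1566]  nu=[-2.3496]  x^+=[-1.1121, -4.5053]  P^+=[0.7080 0.1542; 0.1542 0.9975]
step 3: x^-=[-2.2384, -4.5053]  P^-=[0.9775 0.4026; 0.4026 1.2675]  H_jac=[0.1780 -0.0884]  S=[0.3382]  K=[0.4092; -0.1196]  nu=[-2.4813]  x^+=[-3.2538, -4.2087]  P^+=[0.9208 0.4192; 0.4192 1.2627]

K[1,0] = -0.1196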